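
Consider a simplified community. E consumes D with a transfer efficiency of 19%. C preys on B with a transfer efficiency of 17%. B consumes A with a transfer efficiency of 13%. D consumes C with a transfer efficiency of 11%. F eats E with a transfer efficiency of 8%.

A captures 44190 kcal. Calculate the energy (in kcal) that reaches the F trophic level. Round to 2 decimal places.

1.63 kcal

B: 44190 × 0.13 = 5744.7 kcal
C: 5744.7 × 0.17 = 976.599 kcal
D: 976.599 × 0.11 = 107.42589 kcal
E: 107.42589 × 0.19 = 20.4109191 kcal
F: 20.4109191 × 0.08 = 1.632873528 kcal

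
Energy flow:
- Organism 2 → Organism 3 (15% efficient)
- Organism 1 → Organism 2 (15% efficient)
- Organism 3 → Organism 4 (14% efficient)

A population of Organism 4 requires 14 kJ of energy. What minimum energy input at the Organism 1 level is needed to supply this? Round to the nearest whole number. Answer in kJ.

4444 kJ

Cumulative transfer efficiency: 0.15 × 0.15 × 0.14 = 0.00315
Organism 1 energy = 14 / 0.00315 = 4444 kJ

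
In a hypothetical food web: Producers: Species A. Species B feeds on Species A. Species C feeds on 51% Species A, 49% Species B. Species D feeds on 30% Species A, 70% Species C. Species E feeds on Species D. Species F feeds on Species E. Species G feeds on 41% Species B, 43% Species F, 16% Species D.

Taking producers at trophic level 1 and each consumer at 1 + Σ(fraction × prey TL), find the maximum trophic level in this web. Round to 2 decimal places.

5.04

Species B: 1 + 1 = 2
Species C: 1 + (0.51×1 + 0.49×2) = 2.49
Species D: 1 + (0.3×1 + 0.7×2.49) = 3.043
Species E: 1 + 3.043 = 4.043
Species F: 1 + 4.043 = 5.043
Species G: 1 + (0.41×2 + 0.43×5.043 + 0.16×3.043) = 4.47537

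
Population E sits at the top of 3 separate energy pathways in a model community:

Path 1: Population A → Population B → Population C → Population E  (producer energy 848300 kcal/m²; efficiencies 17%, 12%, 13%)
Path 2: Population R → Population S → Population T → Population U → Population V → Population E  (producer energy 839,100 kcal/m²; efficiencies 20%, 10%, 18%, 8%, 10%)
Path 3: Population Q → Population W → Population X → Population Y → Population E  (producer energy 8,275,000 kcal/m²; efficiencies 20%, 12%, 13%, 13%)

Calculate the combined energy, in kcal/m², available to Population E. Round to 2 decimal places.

Path 1: 848300 × 0.17 × 0.12 × 0.13 = 2249.6916 kcal/m²
Path 2: 839100 × 0.2 × 0.1 × 0.18 × 0.08 × 0.1 = 24.16608 kcal/m²
Path 3: 8275000 × 0.2 × 0.12 × 0.13 × 0.13 = 3356.34 kcal/m²
Total at Population E: 2249.6916 + 24.16608 + 3356.34 = 5630.19768 kcal/m²

5630.20 kcal/m²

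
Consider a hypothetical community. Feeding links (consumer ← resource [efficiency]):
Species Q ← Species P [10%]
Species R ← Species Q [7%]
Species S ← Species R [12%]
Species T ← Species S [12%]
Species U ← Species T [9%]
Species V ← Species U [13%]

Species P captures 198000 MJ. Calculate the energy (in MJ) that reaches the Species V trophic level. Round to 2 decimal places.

Species Q: 198000 × 0.1 = 19800 MJ
Species R: 19800 × 0.07 = 1386 MJ
Species S: 1386 × 0.12 = 166.32 MJ
Species T: 166.32 × 0.12 = 19.9584 MJ
Species U: 19.9584 × 0.09 = 1.796256 MJ
Species V: 1.796256 × 0.13 = 0.23351328 MJ

0.23 MJ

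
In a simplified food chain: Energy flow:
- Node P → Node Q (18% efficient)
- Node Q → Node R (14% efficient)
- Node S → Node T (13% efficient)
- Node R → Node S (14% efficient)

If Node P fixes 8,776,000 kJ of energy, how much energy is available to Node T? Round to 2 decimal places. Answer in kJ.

4025.02 kJ

Node Q: 8776000 × 0.18 = 1579680 kJ
Node R: 1579680 × 0.14 = 221155.2 kJ
Node S: 221155.2 × 0.14 = 30961.728 kJ
Node T: 30961.728 × 0.13 = 4025.02464 kJ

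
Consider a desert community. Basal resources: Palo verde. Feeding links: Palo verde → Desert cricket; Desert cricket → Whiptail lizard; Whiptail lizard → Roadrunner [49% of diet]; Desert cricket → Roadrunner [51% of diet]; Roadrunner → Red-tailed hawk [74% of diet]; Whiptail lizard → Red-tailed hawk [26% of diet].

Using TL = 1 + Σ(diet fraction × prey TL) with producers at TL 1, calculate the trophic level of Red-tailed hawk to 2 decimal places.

4.36

Desert cricket: 1 + 1 = 2
Whiptail lizard: 1 + 2 = 3
Roadrunner: 1 + (0.49×3 + 0.51×2) = 3.49
Red-tailed hawk: 1 + (0.74×3.49 + 0.26×3) = 4.3626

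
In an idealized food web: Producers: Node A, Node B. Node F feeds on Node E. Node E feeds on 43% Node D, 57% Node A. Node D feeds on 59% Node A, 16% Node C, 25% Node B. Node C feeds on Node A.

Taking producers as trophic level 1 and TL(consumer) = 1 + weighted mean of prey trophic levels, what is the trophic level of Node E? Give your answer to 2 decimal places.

Node C: 1 + 1 = 2
Node D: 1 + (0.59×1 + 0.16×2 + 0.25×1) = 2.16
Node E: 1 + (0.43×2.16 + 0.57×1) = 2.4988
Node F: 1 + 2.4988 = 3.4988

2.50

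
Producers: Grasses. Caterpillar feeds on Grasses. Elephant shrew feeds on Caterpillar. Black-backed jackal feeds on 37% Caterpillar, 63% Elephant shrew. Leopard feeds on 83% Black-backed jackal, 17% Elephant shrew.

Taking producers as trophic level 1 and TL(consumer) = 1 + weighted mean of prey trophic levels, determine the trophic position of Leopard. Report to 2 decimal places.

4.52

Caterpillar: 1 + 1 = 2
Elephant shrew: 1 + 2 = 3
Black-backed jackal: 1 + (0.37×2 + 0.63×3) = 3.63
Leopard: 1 + (0.83×3.63 + 0.17×3) = 4.5229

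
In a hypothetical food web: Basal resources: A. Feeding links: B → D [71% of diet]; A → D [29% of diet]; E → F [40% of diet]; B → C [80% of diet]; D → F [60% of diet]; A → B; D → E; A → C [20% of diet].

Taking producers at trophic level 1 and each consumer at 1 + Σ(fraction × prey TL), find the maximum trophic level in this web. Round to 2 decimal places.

4.11

B: 1 + 1 = 2
C: 1 + (0.8×2 + 0.2×1) = 2.8
D: 1 + (0.29×1 + 0.71×2) = 2.71
E: 1 + 2.71 = 3.71
F: 1 + (0.6×2.71 + 0.4×3.71) = 4.11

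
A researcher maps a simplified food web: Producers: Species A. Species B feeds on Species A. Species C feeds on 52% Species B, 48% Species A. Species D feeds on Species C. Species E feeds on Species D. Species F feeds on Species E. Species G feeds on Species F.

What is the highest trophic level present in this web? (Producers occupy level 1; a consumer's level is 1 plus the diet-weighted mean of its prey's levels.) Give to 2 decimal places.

Species B: 1 + 1 = 2
Species C: 1 + (0.52×2 + 0.48×1) = 2.52
Species D: 1 + 2.52 = 3.52
Species E: 1 + 3.52 = 4.52
Species F: 1 + 4.52 = 5.52
Species G: 1 + 5.52 = 6.52

6.52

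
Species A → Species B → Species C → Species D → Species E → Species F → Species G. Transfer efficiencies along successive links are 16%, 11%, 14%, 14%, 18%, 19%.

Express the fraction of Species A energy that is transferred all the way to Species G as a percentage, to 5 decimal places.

0.00118%

Product of link efficiencies: 0.16 × 0.11 × 0.14 × 0.14 × 0.18 × 0.19 = 0.000011797632
As a percentage: 0.000011797632 × 100 = 0.00118%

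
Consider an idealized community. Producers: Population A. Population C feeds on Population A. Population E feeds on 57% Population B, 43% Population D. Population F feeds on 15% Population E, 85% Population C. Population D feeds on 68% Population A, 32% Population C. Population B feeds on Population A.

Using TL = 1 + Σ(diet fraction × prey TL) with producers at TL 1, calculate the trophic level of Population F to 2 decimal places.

3.17

Population B: 1 + 1 = 2
Population C: 1 + 1 = 2
Population D: 1 + (0.68×1 + 0.32×2) = 2.32
Population E: 1 + (0.57×2 + 0.43×2.32) = 3.1376
Population F: 1 + (0.15×3.1376 + 0.85×2) = 3.17064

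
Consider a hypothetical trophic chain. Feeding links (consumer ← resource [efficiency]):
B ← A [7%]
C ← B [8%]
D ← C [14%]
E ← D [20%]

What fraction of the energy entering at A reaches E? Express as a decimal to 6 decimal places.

Product of link efficiencies: 0.07 × 0.08 × 0.14 × 0.2 = 0.0001568

0.000157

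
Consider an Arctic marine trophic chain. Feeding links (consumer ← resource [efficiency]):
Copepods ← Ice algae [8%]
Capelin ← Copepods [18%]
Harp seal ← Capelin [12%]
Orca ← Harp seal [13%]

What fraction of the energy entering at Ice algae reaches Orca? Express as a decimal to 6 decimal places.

Product of link efficiencies: 0.08 × 0.18 × 0.12 × 0.13 = 0.00022464

0.000225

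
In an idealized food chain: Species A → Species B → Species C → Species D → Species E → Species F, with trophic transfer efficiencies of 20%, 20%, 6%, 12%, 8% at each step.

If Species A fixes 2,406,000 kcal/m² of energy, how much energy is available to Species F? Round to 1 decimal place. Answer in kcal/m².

55.4 kcal/m²

Species B: 2406000 × 0.2 = 481200 kcal/m²
Species C: 481200 × 0.2 = 96240 kcal/m²
Species D: 96240 × 0.06 = 5774.4 kcal/m²
Species E: 5774.4 × 0.12 = 692.928 kcal/m²
Species F: 692.928 × 0.08 = 55.43424 kcal/m²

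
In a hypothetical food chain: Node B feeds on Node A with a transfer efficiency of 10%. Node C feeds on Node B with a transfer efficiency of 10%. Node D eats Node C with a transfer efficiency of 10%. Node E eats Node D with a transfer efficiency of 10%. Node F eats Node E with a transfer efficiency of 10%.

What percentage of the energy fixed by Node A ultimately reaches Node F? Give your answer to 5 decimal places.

0.00100%

Product of link efficiencies: 0.1 × 0.1 × 0.1 × 0.1 × 0.1 = 0.00001
As a percentage: 0.00001 × 100 = 0.00100%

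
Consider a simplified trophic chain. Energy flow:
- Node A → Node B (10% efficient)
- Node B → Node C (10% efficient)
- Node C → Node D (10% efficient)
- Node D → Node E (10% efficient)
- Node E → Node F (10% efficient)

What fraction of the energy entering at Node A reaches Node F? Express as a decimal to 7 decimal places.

0.0000100

Product of link efficiencies: 0.1 × 0.1 × 0.1 × 0.1 × 0.1 = 0.00001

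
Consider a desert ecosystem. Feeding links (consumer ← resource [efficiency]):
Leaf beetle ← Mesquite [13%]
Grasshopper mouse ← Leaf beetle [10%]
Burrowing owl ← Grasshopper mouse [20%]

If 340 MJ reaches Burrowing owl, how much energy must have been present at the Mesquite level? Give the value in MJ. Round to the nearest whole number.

Cumulative transfer efficiency: 0.13 × 0.1 × 0.2 = 0.0026
Mesquite energy = 340 / 0.0026 = 130769 MJ

130769 MJ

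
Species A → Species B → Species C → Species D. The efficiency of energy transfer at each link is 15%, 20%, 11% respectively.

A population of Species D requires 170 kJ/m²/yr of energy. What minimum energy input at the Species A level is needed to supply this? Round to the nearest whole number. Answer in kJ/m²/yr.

Cumulative transfer efficiency: 0.15 × 0.2 × 0.11 = 0.0033
Species A energy = 170 / 0.0033 = 51515 kJ/m²/yr

51515 kJ/m²/yr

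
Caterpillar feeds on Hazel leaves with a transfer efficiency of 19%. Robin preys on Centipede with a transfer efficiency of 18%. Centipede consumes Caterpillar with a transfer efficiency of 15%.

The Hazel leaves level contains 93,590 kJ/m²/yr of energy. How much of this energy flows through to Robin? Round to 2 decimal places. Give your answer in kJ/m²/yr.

Caterpillar: 93590 × 0.19 = 17782.1 kJ/m²/yr
Centipede: 17782.1 × 0.15 = 2667.315 kJ/m²/yr
Robin: 2667.315 × 0.18 = 480.1167 kJ/m²/yr

480.12 kJ/m²/yr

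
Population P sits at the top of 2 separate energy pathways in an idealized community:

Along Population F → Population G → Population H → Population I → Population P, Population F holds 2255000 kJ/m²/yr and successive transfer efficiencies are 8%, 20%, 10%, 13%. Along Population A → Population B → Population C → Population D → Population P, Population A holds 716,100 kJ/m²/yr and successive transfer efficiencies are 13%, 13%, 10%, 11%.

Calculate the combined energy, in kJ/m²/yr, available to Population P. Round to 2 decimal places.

Via Population F: 2255000 × 0.08 × 0.2 × 0.1 × 0.13 = 469.04 kJ/m²/yr
Via Population A: 716100 × 0.13 × 0.13 × 0.1 × 0.11 = 133.12299 kJ/m²/yr
Total at Population P: 469.04 + 133.12299 = 602.16299 kJ/m²/yr

602.16 kJ/m²/yr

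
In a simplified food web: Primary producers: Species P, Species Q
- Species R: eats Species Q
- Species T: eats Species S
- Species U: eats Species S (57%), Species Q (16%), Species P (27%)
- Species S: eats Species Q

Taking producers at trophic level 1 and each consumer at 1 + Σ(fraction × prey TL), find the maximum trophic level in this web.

Species R: 1 + 1 = 2
Species S: 1 + 1 = 2
Species T: 1 + 2 = 3
Species U: 1 + (0.57×2 + 0.16×1 + 0.27×1) = 2.57

3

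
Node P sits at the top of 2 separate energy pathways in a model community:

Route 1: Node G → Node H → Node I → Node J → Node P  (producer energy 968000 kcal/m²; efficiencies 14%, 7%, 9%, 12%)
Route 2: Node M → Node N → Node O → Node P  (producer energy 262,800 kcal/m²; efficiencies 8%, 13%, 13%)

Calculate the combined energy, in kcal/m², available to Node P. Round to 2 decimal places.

457.76 kcal/m²

Route 1: 968000 × 0.14 × 0.07 × 0.09 × 0.12 = 102.45312 kcal/m²
Route 2: 262800 × 0.08 × 0.13 × 0.13 = 355.3056 kcal/m²
Total at Node P: 102.45312 + 355.3056 = 457.75872 kcal/m²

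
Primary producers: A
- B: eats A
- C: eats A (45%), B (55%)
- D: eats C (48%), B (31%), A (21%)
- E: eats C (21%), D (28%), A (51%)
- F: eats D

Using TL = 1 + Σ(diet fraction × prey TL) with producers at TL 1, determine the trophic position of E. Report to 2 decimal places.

B: 1 + 1 = 2
C: 1 + (0.45×1 + 0.55×2) = 2.55
D: 1 + (0.48×2.55 + 0.31×2 + 0.21×1) = 3.054
E: 1 + (0.21×2.55 + 0.28×3.054 + 0.51×1) = 2.90062
F: 1 + 3.054 = 4.054

2.90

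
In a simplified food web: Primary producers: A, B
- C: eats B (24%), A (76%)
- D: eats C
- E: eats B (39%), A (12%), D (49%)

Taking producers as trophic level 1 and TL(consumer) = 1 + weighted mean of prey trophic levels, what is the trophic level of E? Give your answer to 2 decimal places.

C: 1 + (0.24×1 + 0.76×1) = 2
D: 1 + 2 = 3
E: 1 + (0.39×1 + 0.12×1 + 0.49×3) = 2.98

2.98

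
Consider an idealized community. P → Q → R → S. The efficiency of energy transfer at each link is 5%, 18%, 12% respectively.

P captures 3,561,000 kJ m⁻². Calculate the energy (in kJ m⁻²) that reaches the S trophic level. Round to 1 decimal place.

3845.9 kJ m⁻²

Q: 3561000 × 0.05 = 178050 kJ m⁻²
R: 178050 × 0.18 = 32049 kJ m⁻²
S: 32049 × 0.12 = 3845.88 kJ m⁻²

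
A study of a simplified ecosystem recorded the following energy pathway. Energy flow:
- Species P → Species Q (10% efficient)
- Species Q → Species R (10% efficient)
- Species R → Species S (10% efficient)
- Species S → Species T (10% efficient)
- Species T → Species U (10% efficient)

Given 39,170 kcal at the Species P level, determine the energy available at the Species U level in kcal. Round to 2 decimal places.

0.39 kcal

Species Q: 39170 × 0.1 = 3917 kcal
Species R: 3917 × 0.1 = 391.7 kcal
Species S: 391.7 × 0.1 = 39.17 kcal
Species T: 39.17 × 0.1 = 3.917 kcal
Species U: 3.917 × 0.1 = 0.3917 kcal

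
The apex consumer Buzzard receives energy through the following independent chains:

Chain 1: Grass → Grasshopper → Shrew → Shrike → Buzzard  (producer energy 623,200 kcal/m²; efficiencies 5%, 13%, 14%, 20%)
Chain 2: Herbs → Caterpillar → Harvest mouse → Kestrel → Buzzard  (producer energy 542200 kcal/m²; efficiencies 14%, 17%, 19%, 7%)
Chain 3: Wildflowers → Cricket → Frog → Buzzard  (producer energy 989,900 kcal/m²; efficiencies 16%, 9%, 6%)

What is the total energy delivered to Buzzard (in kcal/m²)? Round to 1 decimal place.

Chain 1: 623200 × 0.05 × 0.13 × 0.14 × 0.2 = 113.4224 kcal/m²
Chain 2: 542200 × 0.14 × 0.17 × 0.19 × 0.07 = 171.627988 kcal/m²
Chain 3: 989900 × 0.16 × 0.09 × 0.06 = 855.2736 kcal/m²
Total at Buzzard: 113.4224 + 171.627988 + 855.2736 = 1140.323988 kcal/m²

1140.3 kcal/m²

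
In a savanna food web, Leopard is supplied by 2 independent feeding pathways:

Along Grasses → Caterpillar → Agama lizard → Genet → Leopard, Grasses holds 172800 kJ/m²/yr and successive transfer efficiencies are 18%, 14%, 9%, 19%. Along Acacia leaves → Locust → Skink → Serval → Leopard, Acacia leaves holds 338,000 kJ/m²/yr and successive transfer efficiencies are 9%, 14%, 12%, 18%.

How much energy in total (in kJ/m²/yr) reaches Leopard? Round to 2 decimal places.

166.45 kJ/m²/yr

Via Grasses: 172800 × 0.18 × 0.14 × 0.09 × 0.19 = 74.462976 kJ/m²/yr
Via Acacia leaves: 338000 × 0.09 × 0.14 × 0.12 × 0.18 = 91.99008 kJ/m²/yr
Total at Leopard: 74.462976 + 91.99008 = 166.453056 kJ/m²/yr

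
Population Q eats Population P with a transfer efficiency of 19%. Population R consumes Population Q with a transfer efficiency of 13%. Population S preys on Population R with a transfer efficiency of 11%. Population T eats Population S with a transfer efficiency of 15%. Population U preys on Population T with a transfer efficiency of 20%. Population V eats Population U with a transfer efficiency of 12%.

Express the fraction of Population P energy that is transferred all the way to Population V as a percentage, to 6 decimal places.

0.000978%

Product of link efficiencies: 0.19 × 0.13 × 0.11 × 0.15 × 0.2 × 0.12 = 0.0000097812
As a percentage: 0.0000097812 × 100 = 0.000978%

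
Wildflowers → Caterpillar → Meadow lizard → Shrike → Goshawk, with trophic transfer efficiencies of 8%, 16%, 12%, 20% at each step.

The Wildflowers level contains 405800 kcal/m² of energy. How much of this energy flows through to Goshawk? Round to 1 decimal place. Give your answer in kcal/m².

Caterpillar: 405800 × 0.08 = 32464 kcal/m²
Meadow lizard: 32464 × 0.16 = 5194.24 kcal/m²
Shrike: 5194.24 × 0.12 = 623.3088 kcal/m²
Goshawk: 623.3088 × 0.2 = 124.66176 kcal/m²

124.7 kcal/m²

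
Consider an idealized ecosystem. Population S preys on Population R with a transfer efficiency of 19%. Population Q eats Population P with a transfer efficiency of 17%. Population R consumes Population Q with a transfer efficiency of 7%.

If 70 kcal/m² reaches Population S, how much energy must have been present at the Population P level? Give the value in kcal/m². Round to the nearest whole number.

Cumulative transfer efficiency: 0.17 × 0.07 × 0.19 = 0.002261
Population P energy = 70 / 0.002261 = 30960 kcal/m²

30960 kcal/m²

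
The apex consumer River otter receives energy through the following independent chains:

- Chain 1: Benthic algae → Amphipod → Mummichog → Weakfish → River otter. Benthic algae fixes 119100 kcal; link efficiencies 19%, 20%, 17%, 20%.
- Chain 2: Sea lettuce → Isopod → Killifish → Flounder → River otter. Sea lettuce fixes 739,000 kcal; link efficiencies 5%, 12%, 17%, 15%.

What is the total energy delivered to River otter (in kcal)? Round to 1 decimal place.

Chain 1: 119100 × 0.19 × 0.2 × 0.17 × 0.2 = 153.8772 kcal
Chain 2: 739000 × 0.05 × 0.12 × 0.17 × 0.15 = 113.067 kcal
Total at River otter: 153.8772 + 113.067 = 266.9442 kcal

266.9 kcal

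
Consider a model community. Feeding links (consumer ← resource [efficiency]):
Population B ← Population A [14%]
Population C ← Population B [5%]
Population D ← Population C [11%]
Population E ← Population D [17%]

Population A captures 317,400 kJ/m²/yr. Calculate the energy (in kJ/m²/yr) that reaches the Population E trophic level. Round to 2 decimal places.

41.55 kJ/m²/yr

Population B: 317400 × 0.14 = 44436 kJ/m²/yr
Population C: 44436 × 0.05 = 2221.8 kJ/m²/yr
Population D: 2221.8 × 0.11 = 244.398 kJ/m²/yr
Population E: 244.398 × 0.17 = 41.54766 kJ/m²/yr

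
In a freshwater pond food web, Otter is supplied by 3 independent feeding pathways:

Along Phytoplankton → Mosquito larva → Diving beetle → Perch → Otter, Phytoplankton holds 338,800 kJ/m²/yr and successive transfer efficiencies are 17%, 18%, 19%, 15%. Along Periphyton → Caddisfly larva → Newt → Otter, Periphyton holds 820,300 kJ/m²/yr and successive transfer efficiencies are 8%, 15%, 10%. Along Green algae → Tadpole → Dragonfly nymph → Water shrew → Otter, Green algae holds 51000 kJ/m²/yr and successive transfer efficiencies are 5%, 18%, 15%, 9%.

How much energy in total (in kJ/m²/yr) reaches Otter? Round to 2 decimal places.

1286.02 kJ/m²/yr

Via Phytoplankton: 338800 × 0.17 × 0.18 × 0.19 × 0.15 = 295.46748 kJ/m²/yr
Via Periphyton: 820300 × 0.08 × 0.15 × 0.1 = 984.36 kJ/m²/yr
Via Green algae: 51000 × 0.05 × 0.18 × 0.15 × 0.09 = 6.1965 kJ/m²/yr
Total at Otter: 295.46748 + 984.36 + 6.1965 = 1286.02398 kJ/m²/yr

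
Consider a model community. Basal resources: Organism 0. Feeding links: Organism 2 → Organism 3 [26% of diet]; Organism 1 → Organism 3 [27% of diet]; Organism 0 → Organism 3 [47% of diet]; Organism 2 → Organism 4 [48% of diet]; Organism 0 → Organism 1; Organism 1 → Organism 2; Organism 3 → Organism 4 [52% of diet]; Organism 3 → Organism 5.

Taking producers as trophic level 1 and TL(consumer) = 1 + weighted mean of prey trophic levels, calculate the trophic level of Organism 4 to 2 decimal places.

Organism 1: 1 + 1 = 2
Organism 2: 1 + 2 = 3
Organism 3: 1 + (0.47×1 + 0.27×2 + 0.26×3) = 2.79
Organism 4: 1 + (0.48×3 + 0.52×2.79) = 3.8908
Organism 5: 1 + 2.79 = 3.79

3.89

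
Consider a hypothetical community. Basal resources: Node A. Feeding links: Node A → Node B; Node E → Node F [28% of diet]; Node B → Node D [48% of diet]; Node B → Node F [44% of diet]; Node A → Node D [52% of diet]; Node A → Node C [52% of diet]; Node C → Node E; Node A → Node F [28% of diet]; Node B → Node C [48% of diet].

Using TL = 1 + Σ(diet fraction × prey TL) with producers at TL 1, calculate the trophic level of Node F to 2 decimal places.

Node B: 1 + 1 = 2
Node C: 1 + (0.48×2 + 0.52×1) = 2.48
Node D: 1 + (0.48×2 + 0.52×1) = 2.48
Node E: 1 + 2.48 = 3.48
Node F: 1 + (0.28×3.48 + 0.28×1 + 0.44×2) = 3.1344

3.13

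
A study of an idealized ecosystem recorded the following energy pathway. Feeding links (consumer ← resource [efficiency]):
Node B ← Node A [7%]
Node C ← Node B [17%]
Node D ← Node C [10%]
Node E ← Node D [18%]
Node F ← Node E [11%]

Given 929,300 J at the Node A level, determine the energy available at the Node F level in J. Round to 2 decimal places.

Node B: 929300 × 0.07 = 65051 J
Node C: 65051 × 0.17 = 11058.67 J
Node D: 11058.67 × 0.1 = 1105.867 J
Node E: 1105.867 × 0.18 = 199.05606 J
Node F: 199.05606 × 0.11 = 21.8961666 J

21.90 J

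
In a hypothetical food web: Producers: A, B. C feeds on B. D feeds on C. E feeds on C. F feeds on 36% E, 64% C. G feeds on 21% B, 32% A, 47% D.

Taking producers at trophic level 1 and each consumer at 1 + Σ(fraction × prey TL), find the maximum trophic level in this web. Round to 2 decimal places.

C: 1 + 1 = 2
D: 1 + 2 = 3
E: 1 + 2 = 3
F: 1 + (0.36×3 + 0.64×2) = 3.36
G: 1 + (0.21×1 + 0.32×1 + 0.47×3) = 2.94

3.36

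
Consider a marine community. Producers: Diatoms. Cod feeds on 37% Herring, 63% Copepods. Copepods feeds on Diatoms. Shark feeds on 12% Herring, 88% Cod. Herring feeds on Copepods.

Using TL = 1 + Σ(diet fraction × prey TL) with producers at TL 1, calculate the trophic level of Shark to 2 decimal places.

4.33

Copepods: 1 + 1 = 2
Herring: 1 + 2 = 3
Cod: 1 + (0.37×3 + 0.63×2) = 3.37
Shark: 1 + (0.12×3 + 0.88×3.37) = 4.3256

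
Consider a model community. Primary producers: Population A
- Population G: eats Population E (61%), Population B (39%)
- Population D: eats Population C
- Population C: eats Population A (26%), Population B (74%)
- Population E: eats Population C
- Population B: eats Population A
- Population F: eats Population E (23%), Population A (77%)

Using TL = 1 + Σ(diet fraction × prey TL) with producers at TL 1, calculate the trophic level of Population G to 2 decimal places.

Population B: 1 + 1 = 2
Population C: 1 + (0.26×1 + 0.74×2) = 2.74
Population D: 1 + 2.74 = 3.74
Population E: 1 + 2.74 = 3.74
Population F: 1 + (0.23×3.74 + 0.77×1) = 2.6302
Population G: 1 + (0.61×3.74 + 0.39×2) = 4.0614

4.06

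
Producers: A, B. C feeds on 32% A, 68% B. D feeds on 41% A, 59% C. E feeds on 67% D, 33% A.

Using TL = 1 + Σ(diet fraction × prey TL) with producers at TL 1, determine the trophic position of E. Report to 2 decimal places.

C: 1 + (0.32×1 + 0.68×1) = 2
D: 1 + (0.41×1 + 0.59×2) = 2.59
E: 1 + (0.67×2.59 + 0.33×1) = 3.0653

3.07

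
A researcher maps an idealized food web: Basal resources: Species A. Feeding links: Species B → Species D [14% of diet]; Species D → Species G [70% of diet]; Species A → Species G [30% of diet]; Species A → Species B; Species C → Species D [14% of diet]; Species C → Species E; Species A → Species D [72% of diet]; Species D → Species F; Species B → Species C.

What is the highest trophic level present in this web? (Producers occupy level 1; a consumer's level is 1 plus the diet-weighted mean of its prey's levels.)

Species B: 1 + 1 = 2
Species C: 1 + 2 = 3
Species D: 1 + (0.14×2 + 0.72×1 + 0.14×3) = 2.42
Species E: 1 + 3 = 4
Species F: 1 + 2.42 = 3.42
Species G: 1 + (0.3×1 + 0.7×2.42) = 2.994

4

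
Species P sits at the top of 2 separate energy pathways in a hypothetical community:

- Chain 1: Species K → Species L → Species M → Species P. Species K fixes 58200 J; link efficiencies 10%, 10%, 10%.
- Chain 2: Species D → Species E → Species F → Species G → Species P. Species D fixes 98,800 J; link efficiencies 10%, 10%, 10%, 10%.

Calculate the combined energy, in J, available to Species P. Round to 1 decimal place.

Chain 1: 58200 × 0.1 × 0.1 × 0.1 = 58.2 J
Chain 2: 98800 × 0.1 × 0.1 × 0.1 × 0.1 = 9.88 J
Total at Species P: 58.2 + 9.88 = 68.08 J

68.1 J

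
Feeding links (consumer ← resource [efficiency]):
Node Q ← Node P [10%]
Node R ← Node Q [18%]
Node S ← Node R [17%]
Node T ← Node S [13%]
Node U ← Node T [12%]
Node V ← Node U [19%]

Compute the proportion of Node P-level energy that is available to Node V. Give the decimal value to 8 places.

0.00000907

Product of link efficiencies: 0.1 × 0.18 × 0.17 × 0.13 × 0.12 × 0.19 = 0.00000906984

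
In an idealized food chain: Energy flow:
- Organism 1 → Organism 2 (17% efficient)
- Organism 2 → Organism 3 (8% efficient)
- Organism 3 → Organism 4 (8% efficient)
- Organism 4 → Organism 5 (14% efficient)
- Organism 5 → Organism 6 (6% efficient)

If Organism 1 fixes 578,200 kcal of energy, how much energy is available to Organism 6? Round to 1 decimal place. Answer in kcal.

Organism 2: 578200 × 0.17 = 98294 kcal
Organism 3: 98294 × 0.08 = 7863.52 kcal
Organism 4: 7863.52 × 0.08 = 629.0816 kcal
Organism 5: 629.0816 × 0.14 = 88.071424 kcal
Organism 6: 88.071424 × 0.06 = 5.28428544 kcal

5.3 kcal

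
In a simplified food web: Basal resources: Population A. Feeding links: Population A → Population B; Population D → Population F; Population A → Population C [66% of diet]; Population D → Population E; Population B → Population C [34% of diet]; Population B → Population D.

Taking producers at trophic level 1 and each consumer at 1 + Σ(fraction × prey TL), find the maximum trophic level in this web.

Population B: 1 + 1 = 2
Population C: 1 + (0.66×1 + 0.34×2) = 2.34
Population D: 1 + 2 = 3
Population E: 1 + 3 = 4
Population F: 1 + 3 = 4

4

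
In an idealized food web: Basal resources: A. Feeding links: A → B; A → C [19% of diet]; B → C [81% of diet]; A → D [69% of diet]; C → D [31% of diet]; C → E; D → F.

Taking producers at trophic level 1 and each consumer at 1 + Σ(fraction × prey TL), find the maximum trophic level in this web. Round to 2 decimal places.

B: 1 + 1 = 2
C: 1 + (0.19×1 + 0.81×2) = 2.81
D: 1 + (0.69×1 + 0.31×2.81) = 2.5611
E: 1 + 2.81 = 3.81
F: 1 + 2.5611 = 3.5611

3.81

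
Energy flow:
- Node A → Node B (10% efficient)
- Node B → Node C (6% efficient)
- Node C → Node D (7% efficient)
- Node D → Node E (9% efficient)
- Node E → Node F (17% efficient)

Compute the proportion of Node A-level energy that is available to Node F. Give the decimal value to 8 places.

Product of link efficiencies: 0.1 × 0.06 × 0.07 × 0.09 × 0.17 = 0.000006426

0.00000643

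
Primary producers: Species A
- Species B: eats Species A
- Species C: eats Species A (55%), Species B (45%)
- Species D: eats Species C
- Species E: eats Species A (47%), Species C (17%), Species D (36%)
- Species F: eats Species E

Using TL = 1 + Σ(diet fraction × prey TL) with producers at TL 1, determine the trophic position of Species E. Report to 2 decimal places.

3.13

Species B: 1 + 1 = 2
Species C: 1 + (0.55×1 + 0.45×2) = 2.45
Species D: 1 + 2.45 = 3.45
Species E: 1 + (0.47×1 + 0.17×2.45 + 0.36×3.45) = 3.1285
Species F: 1 + 3.1285 = 4.1285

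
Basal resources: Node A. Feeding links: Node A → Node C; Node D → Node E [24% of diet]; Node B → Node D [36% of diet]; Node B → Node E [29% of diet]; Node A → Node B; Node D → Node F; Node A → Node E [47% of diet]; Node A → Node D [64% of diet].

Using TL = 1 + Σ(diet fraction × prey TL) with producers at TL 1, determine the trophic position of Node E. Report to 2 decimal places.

2.62

Node B: 1 + 1 = 2
Node C: 1 + 1 = 2
Node D: 1 + (0.64×1 + 0.36×2) = 2.36
Node E: 1 + (0.47×1 + 0.29×2 + 0.24×2.36) = 2.6164
Node F: 1 + 2.36 = 3.36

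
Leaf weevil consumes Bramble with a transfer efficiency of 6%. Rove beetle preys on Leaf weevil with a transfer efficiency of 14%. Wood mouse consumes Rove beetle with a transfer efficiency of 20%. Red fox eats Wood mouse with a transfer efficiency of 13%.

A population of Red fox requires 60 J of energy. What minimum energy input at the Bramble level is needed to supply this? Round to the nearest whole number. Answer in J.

274725 J

Cumulative transfer efficiency: 0.06 × 0.14 × 0.2 × 0.13 = 0.0002184
Bramble energy = 60 / 0.0002184 = 274725 J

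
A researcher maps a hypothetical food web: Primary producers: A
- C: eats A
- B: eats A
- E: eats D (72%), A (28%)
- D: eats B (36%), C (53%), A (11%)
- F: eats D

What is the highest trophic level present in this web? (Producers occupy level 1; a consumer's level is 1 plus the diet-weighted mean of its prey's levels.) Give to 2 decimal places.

B: 1 + 1 = 2
C: 1 + 1 = 2
D: 1 + (0.36×2 + 0.53×2 + 0.11×1) = 2.89
E: 1 + (0.72×2.89 + 0.28×1) = 3.3608
F: 1 + 2.89 = 3.89

3.89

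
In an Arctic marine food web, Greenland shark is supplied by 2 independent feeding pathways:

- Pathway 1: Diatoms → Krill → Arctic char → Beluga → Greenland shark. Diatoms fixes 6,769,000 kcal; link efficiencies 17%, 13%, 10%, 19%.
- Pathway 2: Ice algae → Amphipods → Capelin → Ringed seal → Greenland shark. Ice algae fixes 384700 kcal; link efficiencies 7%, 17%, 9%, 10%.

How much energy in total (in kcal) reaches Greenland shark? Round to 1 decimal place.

Pathway 1: 6769000 × 0.17 × 0.13 × 0.1 × 0.19 = 2842.3031 kcal
Pathway 2: 384700 × 0.07 × 0.17 × 0.09 × 0.1 = 41.20137 kcal
Total at Greenland shark: 2842.3031 + 41.20137 = 2883.50447 kcal

2883.5 kcal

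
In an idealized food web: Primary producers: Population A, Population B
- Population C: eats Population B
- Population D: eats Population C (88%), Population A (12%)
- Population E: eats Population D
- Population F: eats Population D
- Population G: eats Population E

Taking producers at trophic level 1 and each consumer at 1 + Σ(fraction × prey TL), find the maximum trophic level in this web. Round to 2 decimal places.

4.88

Population C: 1 + 1 = 2
Population D: 1 + (0.88×2 + 0.12×1) = 2.88
Population E: 1 + 2.88 = 3.88
Population F: 1 + 2.88 = 3.88
Population G: 1 + 3.88 = 4.88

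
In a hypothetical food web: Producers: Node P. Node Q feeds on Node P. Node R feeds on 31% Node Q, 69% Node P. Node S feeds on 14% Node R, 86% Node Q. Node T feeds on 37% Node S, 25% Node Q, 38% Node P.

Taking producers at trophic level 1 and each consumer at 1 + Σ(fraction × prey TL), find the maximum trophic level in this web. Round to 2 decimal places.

3.04

Node Q: 1 + 1 = 2
Node R: 1 + (0.31×2 + 0.69×1) = 2.31
Node S: 1 + (0.14×2.31 + 0.86×2) = 3.0434
Node T: 1 + (0.37×3.0434 + 0.25×2 + 0.38×1) = 3.006058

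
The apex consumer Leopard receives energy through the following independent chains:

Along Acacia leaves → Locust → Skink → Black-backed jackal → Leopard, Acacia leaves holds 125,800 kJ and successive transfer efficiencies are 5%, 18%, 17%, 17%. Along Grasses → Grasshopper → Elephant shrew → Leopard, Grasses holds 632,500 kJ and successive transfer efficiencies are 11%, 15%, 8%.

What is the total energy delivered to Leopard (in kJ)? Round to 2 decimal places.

867.62 kJ

Via Acacia leaves: 125800 × 0.05 × 0.18 × 0.17 × 0.17 = 32.72058 kJ
Via Grasses: 632500 × 0.11 × 0.15 × 0.08 = 834.9 kJ
Total at Leopard: 32.72058 + 834.9 = 867.62058 kJ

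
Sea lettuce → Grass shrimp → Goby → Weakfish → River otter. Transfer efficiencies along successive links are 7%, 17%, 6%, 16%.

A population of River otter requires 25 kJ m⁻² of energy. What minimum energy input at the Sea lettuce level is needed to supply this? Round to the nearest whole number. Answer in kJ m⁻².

Cumulative transfer efficiency: 0.07 × 0.17 × 0.06 × 0.16 = 0.00011424
Sea lettuce energy = 25 / 0.00011424 = 218838 kJ m⁻²

218838 kJ m⁻²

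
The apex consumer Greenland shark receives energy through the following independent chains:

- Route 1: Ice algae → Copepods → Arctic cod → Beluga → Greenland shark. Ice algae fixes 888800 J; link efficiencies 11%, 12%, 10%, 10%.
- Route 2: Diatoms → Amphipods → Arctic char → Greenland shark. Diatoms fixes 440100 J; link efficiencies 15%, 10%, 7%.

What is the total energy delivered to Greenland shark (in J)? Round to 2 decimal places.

Route 1: 888800 × 0.11 × 0.12 × 0.1 × 0.1 = 117.3216 J
Route 2: 440100 × 0.15 × 0.1 × 0.07 = 462.105 J
Total at Greenland shark: 117.3216 + 462.105 = 579.4266 J

579.43 J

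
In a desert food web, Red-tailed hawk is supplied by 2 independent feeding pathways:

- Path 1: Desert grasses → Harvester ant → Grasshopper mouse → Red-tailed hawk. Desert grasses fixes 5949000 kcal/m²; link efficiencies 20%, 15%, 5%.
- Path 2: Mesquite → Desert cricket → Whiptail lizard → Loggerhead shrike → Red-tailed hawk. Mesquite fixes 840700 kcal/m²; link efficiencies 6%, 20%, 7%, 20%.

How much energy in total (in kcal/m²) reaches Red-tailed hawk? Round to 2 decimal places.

Path 1: 5949000 × 0.2 × 0.15 × 0.05 = 8923.5 kcal/m²
Path 2: 840700 × 0.06 × 0.2 × 0.07 × 0.2 = 141.2376 kcal/m²
Total at Red-tailed hawk: 8923.5 + 141.2376 = 9064.7376 kcal/m²

9064.74 kcal/m²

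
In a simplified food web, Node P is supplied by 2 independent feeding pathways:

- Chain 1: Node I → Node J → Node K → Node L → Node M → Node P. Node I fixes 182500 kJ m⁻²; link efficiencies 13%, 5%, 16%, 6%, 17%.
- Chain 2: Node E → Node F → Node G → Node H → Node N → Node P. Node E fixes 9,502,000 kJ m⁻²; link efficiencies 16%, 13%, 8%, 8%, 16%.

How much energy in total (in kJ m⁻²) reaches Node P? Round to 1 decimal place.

Chain 1: 182500 × 0.13 × 0.05 × 0.16 × 0.06 × 0.17 = 1.93596 kJ m⁻²
Chain 2: 9502000 × 0.16 × 0.13 × 0.08 × 0.08 × 0.16 = 202.3849984 kJ m⁻²
Total at Node P: 1.93596 + 202.3849984 = 204.3209584 kJ m⁻²

204.3 kJ m⁻²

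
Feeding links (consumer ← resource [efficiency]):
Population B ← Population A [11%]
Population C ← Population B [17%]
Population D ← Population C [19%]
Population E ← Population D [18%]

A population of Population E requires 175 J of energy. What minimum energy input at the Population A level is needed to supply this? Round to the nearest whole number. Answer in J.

Cumulative transfer efficiency: 0.11 × 0.17 × 0.19 × 0.18 = 0.00063954
Population A energy = 175 / 0.00063954 = 273634 J

273634 J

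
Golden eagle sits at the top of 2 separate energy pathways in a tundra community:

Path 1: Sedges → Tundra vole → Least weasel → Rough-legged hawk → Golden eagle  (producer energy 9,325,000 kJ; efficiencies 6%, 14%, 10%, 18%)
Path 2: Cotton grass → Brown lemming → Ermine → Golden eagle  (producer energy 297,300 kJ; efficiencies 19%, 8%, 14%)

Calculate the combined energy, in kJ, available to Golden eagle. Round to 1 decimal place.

2042.6 kJ

Path 1: 9325000 × 0.06 × 0.14 × 0.1 × 0.18 = 1409.94 kJ
Path 2: 297300 × 0.19 × 0.08 × 0.14 = 632.6544 kJ
Total at Golden eagle: 1409.94 + 632.6544 = 2042.5944 kJ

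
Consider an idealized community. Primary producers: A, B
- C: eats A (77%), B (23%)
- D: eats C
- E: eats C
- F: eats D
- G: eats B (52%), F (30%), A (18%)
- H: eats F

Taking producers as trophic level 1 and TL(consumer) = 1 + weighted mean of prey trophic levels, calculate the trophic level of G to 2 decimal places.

2.90

C: 1 + (0.77×1 + 0.23×1) = 2
D: 1 + 2 = 3
E: 1 + 2 = 3
F: 1 + 3 = 4
G: 1 + (0.52×1 + 0.3×4 + 0.18×1) = 2.9
H: 1 + 4 = 5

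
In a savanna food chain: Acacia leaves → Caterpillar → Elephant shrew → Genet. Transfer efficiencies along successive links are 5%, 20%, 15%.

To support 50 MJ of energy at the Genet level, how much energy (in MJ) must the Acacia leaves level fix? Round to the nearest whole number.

Cumulative transfer efficiency: 0.05 × 0.2 × 0.15 = 0.0015
Acacia leaves energy = 50 / 0.0015 = 33333 MJ

33333 MJ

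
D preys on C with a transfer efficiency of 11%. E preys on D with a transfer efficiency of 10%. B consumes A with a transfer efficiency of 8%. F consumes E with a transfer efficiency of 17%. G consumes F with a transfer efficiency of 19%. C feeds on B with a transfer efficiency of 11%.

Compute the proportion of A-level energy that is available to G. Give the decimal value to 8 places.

0.00000313

Product of link efficiencies: 0.08 × 0.11 × 0.11 × 0.1 × 0.17 × 0.19 = 0.00000312664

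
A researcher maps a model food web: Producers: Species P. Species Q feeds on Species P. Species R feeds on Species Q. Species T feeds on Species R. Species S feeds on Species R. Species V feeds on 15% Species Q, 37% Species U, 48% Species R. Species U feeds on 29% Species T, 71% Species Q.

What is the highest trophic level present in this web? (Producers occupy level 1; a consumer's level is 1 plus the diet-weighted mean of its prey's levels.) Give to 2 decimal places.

Species Q: 1 + 1 = 2
Species R: 1 + 2 = 3
Species S: 1 + 3 = 4
Species T: 1 + 3 = 4
Species U: 1 + (0.29×4 + 0.71×2) = 3.58
Species V: 1 + (0.15×2 + 0.37×3.58 + 0.48×3) = 4.0646

4.06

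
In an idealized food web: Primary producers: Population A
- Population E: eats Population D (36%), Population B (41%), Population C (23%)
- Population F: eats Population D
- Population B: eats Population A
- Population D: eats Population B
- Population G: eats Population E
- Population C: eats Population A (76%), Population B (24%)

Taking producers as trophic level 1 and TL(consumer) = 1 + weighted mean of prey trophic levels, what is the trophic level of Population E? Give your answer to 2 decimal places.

Population B: 1 + 1 = 2
Population C: 1 + (0.76×1 + 0.24×2) = 2.24
Population D: 1 + 2 = 3
Population E: 1 + (0.36×3 + 0.41×2 + 0.23×2.24) = 3.4152
Population F: 1 + 3 = 4
Population G: 1 + 3.4152 = 4.4152

3.42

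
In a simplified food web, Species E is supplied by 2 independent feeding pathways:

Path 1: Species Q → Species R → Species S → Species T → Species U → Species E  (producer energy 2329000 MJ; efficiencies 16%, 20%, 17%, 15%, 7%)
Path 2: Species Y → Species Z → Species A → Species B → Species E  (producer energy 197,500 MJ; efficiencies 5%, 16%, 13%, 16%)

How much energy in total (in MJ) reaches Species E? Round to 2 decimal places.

165.90 MJ

Path 1: 2329000 × 0.16 × 0.2 × 0.17 × 0.15 × 0.07 = 133.03248 MJ
Path 2: 197500 × 0.05 × 0.16 × 0.13 × 0.16 = 32.864 MJ
Total at Species E: 133.03248 + 32.864 = 165.89648 MJ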